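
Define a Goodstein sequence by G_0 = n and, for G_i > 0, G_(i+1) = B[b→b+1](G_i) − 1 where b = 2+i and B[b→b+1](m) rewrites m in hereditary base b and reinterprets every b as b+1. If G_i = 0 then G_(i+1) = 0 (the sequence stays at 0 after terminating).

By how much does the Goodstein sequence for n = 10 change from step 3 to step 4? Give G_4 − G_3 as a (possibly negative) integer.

264310

step 0: 10 = 2^(2 + 1) + 2; sub 3 for 2: 3^(3 + 1) + 3; = 84; G_1 = 84−1 = 83
step 1: 83 = 3^(3 + 1) + 2; sub 4 for 3: 4^(4 + 1) + 2; = 1026; G_2 = 1026−1 = 1025
step 2: 1025 = 4^(4 + 1) + 1; sub 5 for 4: 5^(5 + 1) + 1; = 15626; G_3 = 15626−1 = 15625
step 3: 15625 = 5^(5 + 1); sub 6 for 5: 6^(6 + 1); = 279936; G_4 = 279936−1 = 279935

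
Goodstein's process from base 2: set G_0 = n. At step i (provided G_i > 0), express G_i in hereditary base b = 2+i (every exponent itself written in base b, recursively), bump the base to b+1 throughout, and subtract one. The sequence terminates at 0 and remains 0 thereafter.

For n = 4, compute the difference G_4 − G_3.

base 2: 4 = 2^2; at 3: 3^3 = 27; next = 26
base 3: 26 = 2·3^2 + 2·3 + 2; at 4: 2·4^2 + 2·4 + 2 = 42; next = 41
base 4: 41 = 2·4^2 + 2·4 + 1; at 5: 2·5^2 + 2·5 + 1 = 61; next = 60
base 5: 60 = 2·5^2 + 2·5; at 6: 2·6^2 + 2·6 = 84; next = 83

23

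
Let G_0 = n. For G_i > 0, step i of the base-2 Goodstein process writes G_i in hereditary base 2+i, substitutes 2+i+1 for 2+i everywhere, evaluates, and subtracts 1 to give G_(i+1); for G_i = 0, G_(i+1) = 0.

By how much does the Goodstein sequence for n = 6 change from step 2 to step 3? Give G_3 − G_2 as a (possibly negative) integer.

2868

G_0=6  [base 2] 2^2 + 2  →[2↦3]→  3^3 + 3 = 30  −1 ⇒ G_1=29
G_1=29  [base 3] 3^3 + 2  →[3↦4]→  4^4 + 2 = 258  −1 ⇒ G_2=257
G_2=257  [base 4] 4^4 + 1  →[4↦5]→  5^5 + 1 = 3126  −1 ⇒ G_3=3125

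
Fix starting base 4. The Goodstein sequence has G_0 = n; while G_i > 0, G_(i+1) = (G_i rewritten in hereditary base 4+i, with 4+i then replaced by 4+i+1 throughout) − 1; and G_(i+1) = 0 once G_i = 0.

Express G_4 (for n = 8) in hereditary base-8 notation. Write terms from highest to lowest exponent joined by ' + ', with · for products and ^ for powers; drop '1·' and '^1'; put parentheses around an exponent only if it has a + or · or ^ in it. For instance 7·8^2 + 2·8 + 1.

8 + 1

G_0 = 8. HB_4(8) = 2·4. Bump = 10. G_1 = 9.
G_1 = 9. HB_5(9) = 5 + 4. Bump = 10. G_2 = 9.
G_2 = 9. HB_6(9) = 6 + 3. Bump = 10. G_3 = 9.
G_3 = 9. HB_7(9) = 7 + 2. Bump = 10. G_4 = 9.
G_4 = 9. HB_8(9) = 8 + 1. Bump = 10. G_5 = 9.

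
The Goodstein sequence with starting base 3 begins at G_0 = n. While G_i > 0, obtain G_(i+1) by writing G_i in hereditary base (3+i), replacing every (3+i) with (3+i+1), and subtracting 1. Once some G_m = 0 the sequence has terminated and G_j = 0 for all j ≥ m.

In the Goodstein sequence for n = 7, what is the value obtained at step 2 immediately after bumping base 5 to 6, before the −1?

G_0=7  [base 3] 2·3 + 1  →[3↦4]→  2·4 + 1 = 9  −1 ⇒ G_1=8
G_1=8  [base 4] 2·4  →[4↦5]→  2·5 = 10  −1 ⇒ G_2=9
G_2=9  [base 5] 5 + 4  →[5↦6]→  6 + 4 = 10  −1 ⇒ G_3=9

10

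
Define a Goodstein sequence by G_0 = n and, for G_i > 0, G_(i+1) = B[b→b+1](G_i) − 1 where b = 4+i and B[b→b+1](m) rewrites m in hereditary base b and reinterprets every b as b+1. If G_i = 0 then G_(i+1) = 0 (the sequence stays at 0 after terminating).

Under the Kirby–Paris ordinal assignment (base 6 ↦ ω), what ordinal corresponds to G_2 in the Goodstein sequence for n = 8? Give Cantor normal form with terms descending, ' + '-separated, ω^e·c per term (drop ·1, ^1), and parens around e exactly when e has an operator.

ω + 3

G_0 = 8. HB_4(8) = 2·4. Bump = 10. G_1 = 9.
G_1 = 9. HB_5(9) = 5 + 4. Bump = 10. G_2 = 9.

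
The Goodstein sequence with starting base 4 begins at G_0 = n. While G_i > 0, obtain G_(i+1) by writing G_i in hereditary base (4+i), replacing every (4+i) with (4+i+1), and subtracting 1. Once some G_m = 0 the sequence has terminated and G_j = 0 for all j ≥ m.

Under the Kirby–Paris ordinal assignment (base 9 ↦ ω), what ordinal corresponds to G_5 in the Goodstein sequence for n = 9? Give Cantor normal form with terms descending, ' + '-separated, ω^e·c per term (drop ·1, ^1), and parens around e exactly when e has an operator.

ω + 2

[0] 9 ≡ 2·4 + 1 (base 4). Lift 5: 11. −1: 10.
[1] 10 ≡ 2·5 (base 5). Lift 6: 12. −1: 11.
[2] 11 ≡ 6 + 5 (base 6). Lift 7: 12. −1: 11.
[3] 11 ≡ 7 + 4 (base 7). Lift 8: 12. −1: 11.
[4] 11 ≡ 8 + 3 (base 8). Lift 9: 12. −1: 11.
[5] 11 ≡ 9 + 2 (base 9). Lift 10: 12. −1: 11.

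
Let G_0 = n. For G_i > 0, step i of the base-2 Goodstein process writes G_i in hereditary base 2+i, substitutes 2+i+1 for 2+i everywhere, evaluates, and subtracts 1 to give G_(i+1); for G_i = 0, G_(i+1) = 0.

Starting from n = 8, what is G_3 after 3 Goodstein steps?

[0] 8 ≡ 2^(2 + 1) (base 2). Lift 3: 81. −1: 80.
[1] 80 ≡ 2·3^3 + 2·3^2 + 2·3 + 2 (base 3). Lift 4: 554. −1: 553.
[2] 553 ≡ 2·4^4 + 2·4^2 + 2·4 + 1 (base 4). Lift 5: 6311. −1: 6310.
[3] 6310 ≡ 2·5^5 + 2·5^2 + 2·5 (base 5). Lift 6: 93396. −1: 93395.

6310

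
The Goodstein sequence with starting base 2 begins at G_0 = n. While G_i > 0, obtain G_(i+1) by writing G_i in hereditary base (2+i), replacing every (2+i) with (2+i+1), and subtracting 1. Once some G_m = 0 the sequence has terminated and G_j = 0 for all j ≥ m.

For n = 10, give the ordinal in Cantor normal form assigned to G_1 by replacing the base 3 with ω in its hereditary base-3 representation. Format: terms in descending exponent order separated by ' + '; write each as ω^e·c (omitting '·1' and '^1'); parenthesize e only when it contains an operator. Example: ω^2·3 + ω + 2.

ω^(ω + 1) + 2

G_0 = 10. HB_2(10) = 2^(2 + 1) + 2. Bump = 84. G_1 = 83.
G_1 = 83. HB_3(83) = 3^(3 + 1) + 2. Bump = 1026. G_2 = 1025.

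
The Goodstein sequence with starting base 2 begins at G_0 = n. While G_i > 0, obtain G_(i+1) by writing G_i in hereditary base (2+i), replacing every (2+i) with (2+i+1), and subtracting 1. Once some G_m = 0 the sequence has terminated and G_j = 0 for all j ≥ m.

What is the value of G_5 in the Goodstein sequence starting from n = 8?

1647195

[0] 8 ≡ 2^(2 + 1) (base 2). Lift 3: 81. −1: 80.
[1] 80 ≡ 2·3^3 + 2·3^2 + 2·3 + 2 (base 3). Lift 4: 554. −1: 553.
[2] 553 ≡ 2·4^4 + 2·4^2 + 2·4 + 1 (base 4). Lift 5: 6311. −1: 6310.
[3] 6310 ≡ 2·5^5 + 2·5^2 + 2·5 (base 5). Lift 6: 93396. −1: 93395.
[4] 93395 ≡ 2·6^6 + 2·6^2 + 6 + 5 (base 6). Lift 7: 1647196. −1: 1647195.
[5] 1647195 ≡ 2·7^7 + 2·7^2 + 7 + 4 (base 7). Lift 8: 33554572. −1: 33554571.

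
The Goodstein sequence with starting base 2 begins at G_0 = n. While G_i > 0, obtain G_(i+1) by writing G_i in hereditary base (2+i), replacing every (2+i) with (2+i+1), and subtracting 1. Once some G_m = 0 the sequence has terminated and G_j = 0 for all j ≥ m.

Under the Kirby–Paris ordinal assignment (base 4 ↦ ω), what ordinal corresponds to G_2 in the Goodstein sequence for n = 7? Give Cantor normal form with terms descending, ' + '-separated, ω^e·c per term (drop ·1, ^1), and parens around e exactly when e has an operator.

ω^ω + 3

[0] 7 ≡ 2^2 + 2 + 1 (base 2). Lift 3: 31. −1: 30.
[1] 30 ≡ 3^3 + 3 (base 3). Lift 4: 260. −1: 259.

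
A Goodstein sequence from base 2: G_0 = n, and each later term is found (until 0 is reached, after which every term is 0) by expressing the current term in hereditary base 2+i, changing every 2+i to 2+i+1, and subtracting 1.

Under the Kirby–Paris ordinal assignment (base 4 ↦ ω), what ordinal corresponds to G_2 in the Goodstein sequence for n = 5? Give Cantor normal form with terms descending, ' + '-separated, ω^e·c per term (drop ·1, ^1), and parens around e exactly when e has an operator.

[0] 5 ≡ 2^2 + 1 (base 2). Lift 3: 28. −1: 27.
[1] 27 ≡ 3^3 (base 3). Lift 4: 256. −1: 255.
[2] 255 ≡ 3·4^3 + 3·4^2 + 3·4 + 3 (base 4). Lift 5: 468. −1: 467.

ω^3·3 + ω^2·3 + ω·3 + 3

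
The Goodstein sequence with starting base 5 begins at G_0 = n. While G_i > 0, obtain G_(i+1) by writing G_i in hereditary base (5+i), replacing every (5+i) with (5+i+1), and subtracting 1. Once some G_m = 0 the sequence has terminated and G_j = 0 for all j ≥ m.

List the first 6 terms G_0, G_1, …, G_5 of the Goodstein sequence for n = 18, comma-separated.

18 —HB5→ 3·5 + 3 —bump→ 3·6 + 3 = 21 —(−1)→ 20
20 —HB6→ 3·6 + 2 —bump→ 3·7 + 2 = 23 —(−1)→ 22
22 —HB7→ 3·7 + 1 —bump→ 3·8 + 1 = 25 —(−1)→ 24
24 —HB8→ 3·8 —bump→ 3·9 = 27 —(−1)→ 26
26 —HB9→ 2·9 + 8 —bump→ 2·10 + 8 = 28 —(−1)→ 27

18, 20, 22, 24, 26, 27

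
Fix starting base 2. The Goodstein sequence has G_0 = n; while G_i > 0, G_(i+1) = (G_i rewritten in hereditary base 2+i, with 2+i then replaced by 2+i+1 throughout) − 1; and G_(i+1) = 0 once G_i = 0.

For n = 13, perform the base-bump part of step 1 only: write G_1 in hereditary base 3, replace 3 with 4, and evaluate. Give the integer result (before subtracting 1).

i=0: 13 = 2^(2 + 1) + 2^2 + 1 (b=2); 2→3: 3^(3 + 1) + 3^3 + 1 = 109; 109−1 = 108
i=1: 108 = 3^(3 + 1) + 3^3 (b=3); 3→4: 4^(4 + 1) + 4^4 = 1280; 1280−1 = 1279

1280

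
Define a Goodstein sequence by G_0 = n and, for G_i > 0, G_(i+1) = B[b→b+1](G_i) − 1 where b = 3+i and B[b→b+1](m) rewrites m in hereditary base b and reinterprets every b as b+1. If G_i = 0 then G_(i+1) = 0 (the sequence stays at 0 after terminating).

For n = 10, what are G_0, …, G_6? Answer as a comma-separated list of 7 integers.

10, 16, 24, 27, 30, 33, 36

step 0: 10 = 3^2 + 1; sub 4 for 3: 4^2 + 1; = 17; G_1 = 17−1 = 16
step 1: 16 = 4^2; sub 5 for 4: 5^2; = 25; G_2 = 25−1 = 24
step 2: 24 = 4·5 + 4; sub 6 for 5: 4·6 + 4; = 28; G_3 = 28−1 = 27
step 3: 27 = 4·6 + 3; sub 7 for 6: 4·7 + 3; = 31; G_4 = 31−1 = 30
step 4: 30 = 4·7 + 2; sub 8 for 7: 4·8 + 2; = 34; G_5 = 34−1 = 33
step 5: 33 = 4·8 + 1; sub 9 for 8: 4·9 + 1; = 37; G_6 = 37−1 = 36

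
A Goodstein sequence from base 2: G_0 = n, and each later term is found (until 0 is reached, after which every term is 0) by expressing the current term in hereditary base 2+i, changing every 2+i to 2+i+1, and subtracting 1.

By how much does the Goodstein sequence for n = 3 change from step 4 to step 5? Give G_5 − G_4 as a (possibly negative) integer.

-1

base 2: 3 = 2 + 1; at 3: 3 + 1 = 4; next = 3
base 3: 3 = 3; at 4: 4 = 4; next = 3
base 4: 3 = 3; at 5: 3 = 3; next = 2
base 5: 2 = 2; at 6: 2 = 2; next = 1
base 6: 1 = 1; at 7: 1 = 1; next = 0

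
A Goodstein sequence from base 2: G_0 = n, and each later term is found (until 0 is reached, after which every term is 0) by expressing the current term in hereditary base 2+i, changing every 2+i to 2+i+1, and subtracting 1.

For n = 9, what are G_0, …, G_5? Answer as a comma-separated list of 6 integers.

[0] 9 ≡ 2^(2 + 1) + 1 (base 2). Lift 3: 82. −1: 81.
[1] 81 ≡ 3^(3 + 1) (base 3). Lift 4: 1024. −1: 1023.
[2] 1023 ≡ 3·4^4 + 3·4^3 + 3·4^2 + 3·4 + 3 (base 4). Lift 5: 9843. −1: 9842.
[3] 9842 ≡ 3·5^5 + 3·5^3 + 3·5^2 + 3·5 + 2 (base 5). Lift 6: 140744. −1: 140743.
[4] 140743 ≡ 3·6^6 + 3·6^3 + 3·6^2 + 3·6 + 1 (base 6). Lift 7: 2471827. −1: 2471826.

9, 81, 1023, 9842, 140743, 2471826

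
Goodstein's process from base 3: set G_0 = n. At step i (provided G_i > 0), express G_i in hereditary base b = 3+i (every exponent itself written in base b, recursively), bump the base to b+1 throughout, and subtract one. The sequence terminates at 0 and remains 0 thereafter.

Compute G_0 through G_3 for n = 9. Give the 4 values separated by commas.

9, 15, 17, 19

i=0: 9 = 3^2 (b=3); 3→4: 4^2 = 16; 16−1 = 15
i=1: 15 = 3·4 + 3 (b=4); 4→5: 3·5 + 3 = 18; 18−1 = 17
i=2: 17 = 3·5 + 2 (b=5); 5→6: 3·6 + 2 = 20; 20−1 = 19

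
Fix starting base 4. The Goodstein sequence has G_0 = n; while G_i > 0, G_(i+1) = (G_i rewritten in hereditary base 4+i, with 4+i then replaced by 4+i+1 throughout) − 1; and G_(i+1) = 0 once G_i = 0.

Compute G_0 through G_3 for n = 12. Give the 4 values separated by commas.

12, 14, 15, 16

G_0=12  [base 4] 3·4  →[4↦5]→  3·5 = 15  −1 ⇒ G_1=14
G_1=14  [base 5] 2·5 + 4  →[5↦6]→  2·6 + 4 = 16  −1 ⇒ G_2=15
G_2=15  [base 6] 2·6 + 3  →[6↦7]→  2·7 + 3 = 17  −1 ⇒ G_3=16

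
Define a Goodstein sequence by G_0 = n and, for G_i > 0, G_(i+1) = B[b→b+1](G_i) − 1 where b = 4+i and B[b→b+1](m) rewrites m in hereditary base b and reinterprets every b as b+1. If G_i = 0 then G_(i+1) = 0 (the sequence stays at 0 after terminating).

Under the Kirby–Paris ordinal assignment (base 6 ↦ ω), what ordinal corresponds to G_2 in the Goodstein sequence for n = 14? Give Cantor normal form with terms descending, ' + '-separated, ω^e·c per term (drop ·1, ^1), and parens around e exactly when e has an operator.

ω·3

base 4: 14 = 3·4 + 2; at 5: 3·5 + 2 = 17; next = 16
base 5: 16 = 3·5 + 1; at 6: 3·6 + 1 = 19; next = 18
base 6: 18 = 3·6; at 7: 3·7 = 21; next = 20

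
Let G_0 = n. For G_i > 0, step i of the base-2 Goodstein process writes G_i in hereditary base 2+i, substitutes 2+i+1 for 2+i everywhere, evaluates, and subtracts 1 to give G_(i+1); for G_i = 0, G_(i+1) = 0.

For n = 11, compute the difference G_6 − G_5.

128452926

[0] 11 ≡ 2^(2 + 1) + 2 + 1 (base 2). Lift 3: 85. −1: 84.
[1] 84 ≡ 3^(3 + 1) + 3 (base 3). Lift 4: 1028. −1: 1027.
[2] 1027 ≡ 4^(4 + 1) + 3 (base 4). Lift 5: 15628. −1: 15627.
[3] 15627 ≡ 5^(5 + 1) + 2 (base 5). Lift 6: 279938. −1: 279937.
[4] 279937 ≡ 6^(6 + 1) + 1 (base 6). Lift 7: 5764802. −1: 5764801.
[5] 5764801 ≡ 7^(7 + 1) (base 7). Lift 8: 134217728. −1: 134217727.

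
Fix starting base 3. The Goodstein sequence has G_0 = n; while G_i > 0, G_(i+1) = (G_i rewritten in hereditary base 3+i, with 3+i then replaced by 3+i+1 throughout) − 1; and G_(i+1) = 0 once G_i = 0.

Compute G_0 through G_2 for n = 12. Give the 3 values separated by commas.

base 3: 12 = 3^2 + 3; at 4: 4^2 + 4 = 20; next = 19
base 4: 19 = 4^2 + 3; at 5: 5^2 + 3 = 28; next = 27

12, 19, 27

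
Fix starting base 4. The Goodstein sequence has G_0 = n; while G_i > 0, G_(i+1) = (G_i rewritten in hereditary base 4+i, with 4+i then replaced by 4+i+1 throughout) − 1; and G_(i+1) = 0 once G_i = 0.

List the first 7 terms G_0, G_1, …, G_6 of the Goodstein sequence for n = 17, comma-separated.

17, 25, 35, 39, 43, 47, 51

[0] 17 ≡ 4^2 + 1 (base 4). Lift 5: 26. −1: 25.
[1] 25 ≡ 5^2 (base 5). Lift 6: 36. −1: 35.
[2] 35 ≡ 5·6 + 5 (base 6). Lift 7: 40. −1: 39.
[3] 39 ≡ 5·7 + 4 (base 7). Lift 8: 44. −1: 43.
[4] 43 ≡ 5·8 + 3 (base 8). Lift 9: 48. −1: 47.
[5] 47 ≡ 5·9 + 2 (base 9). Lift 10: 52. −1: 51.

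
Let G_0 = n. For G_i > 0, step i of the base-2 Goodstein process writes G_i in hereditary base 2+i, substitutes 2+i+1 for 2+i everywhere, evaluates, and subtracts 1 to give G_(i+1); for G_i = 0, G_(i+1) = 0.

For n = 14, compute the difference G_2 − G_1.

1171

(0) 14|_2 = 2^(2 + 1) + 2^2 + 2 ↦ 3^(3 + 1) + 3^3 + 3|_3 = 111 ⇒ 110
(1) 110|_3 = 3^(3 + 1) + 3^3 + 2 ↦ 4^(4 + 1) + 4^4 + 2|_4 = 1282 ⇒ 1281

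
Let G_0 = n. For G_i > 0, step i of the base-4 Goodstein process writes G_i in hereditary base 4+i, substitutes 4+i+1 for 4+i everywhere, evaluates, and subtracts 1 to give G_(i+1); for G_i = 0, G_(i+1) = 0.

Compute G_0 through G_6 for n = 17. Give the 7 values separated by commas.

17, 25, 35, 39, 43, 47, 51

base 4: 17 = 4^2 + 1; at 5: 5^2 + 1 = 26; next = 25
base 5: 25 = 5^2; at 6: 6^2 = 36; next = 35
base 6: 35 = 5·6 + 5; at 7: 5·7 + 5 = 40; next = 39
base 7: 39 = 5·7 + 4; at 8: 5·8 + 4 = 44; next = 43
base 8: 43 = 5·8 + 3; at 9: 5·9 + 3 = 48; next = 47
base 9: 47 = 5·9 + 2; at 10: 5·10 + 2 = 52; next = 51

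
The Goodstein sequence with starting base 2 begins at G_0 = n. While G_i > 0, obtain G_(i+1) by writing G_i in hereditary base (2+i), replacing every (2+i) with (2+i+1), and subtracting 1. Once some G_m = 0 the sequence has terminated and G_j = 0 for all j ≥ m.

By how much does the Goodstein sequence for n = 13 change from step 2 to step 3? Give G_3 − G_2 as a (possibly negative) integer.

step 0: 13 = 2^(2 + 1) + 2^2 + 1; sub 3 for 2: 3^(3 + 1) + 3^3 + 1; = 109; G_1 = 109−1 = 108
step 1: 108 = 3^(3 + 1) + 3^3; sub 4 for 3: 4^(4 + 1) + 4^4; = 1280; G_2 = 1280−1 = 1279
step 2: 1279 = 4^(4 + 1) + 3·4^3 + 3·4^2 + 3·4 + 3; sub 5 for 4: 5^(5 + 1) + 3·5^3 + 3·5^2 + 3·5 + 3; = 16093; G_3 = 16093−1 = 16092

14813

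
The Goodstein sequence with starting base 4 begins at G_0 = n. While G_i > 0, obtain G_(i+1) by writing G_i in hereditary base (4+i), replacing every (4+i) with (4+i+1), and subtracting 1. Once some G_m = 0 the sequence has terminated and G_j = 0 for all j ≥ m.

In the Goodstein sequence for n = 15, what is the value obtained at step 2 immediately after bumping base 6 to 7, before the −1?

22

15 —HB4→ 3·4 + 3 —bump→ 3·5 + 3 = 18 —(−1)→ 17
17 —HB5→ 3·5 + 2 —bump→ 3·6 + 2 = 20 —(−1)→ 19
19 —HB6→ 3·6 + 1 —bump→ 3·7 + 1 = 22 —(−1)→ 21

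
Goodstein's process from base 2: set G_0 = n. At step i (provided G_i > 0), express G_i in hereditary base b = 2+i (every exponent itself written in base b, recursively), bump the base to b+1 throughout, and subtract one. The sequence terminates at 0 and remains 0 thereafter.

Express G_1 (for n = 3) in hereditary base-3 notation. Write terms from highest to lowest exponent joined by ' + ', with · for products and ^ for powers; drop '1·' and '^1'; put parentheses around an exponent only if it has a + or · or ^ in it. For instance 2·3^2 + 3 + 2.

G_0 = 3. HB_2(3) = 2 + 1. Bump = 4. G_1 = 3.
G_1 = 3. HB_3(3) = 3. Bump = 4. G_2 = 3.

3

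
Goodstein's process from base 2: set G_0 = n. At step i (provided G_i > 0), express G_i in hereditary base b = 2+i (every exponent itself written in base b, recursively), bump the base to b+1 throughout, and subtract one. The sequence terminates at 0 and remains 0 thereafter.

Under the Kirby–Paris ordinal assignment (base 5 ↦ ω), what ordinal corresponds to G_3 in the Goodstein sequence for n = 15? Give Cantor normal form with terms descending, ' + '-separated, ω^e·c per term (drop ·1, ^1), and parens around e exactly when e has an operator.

[0] 15 ≡ 2^(2 + 1) + 2^2 + 2 + 1 (base 2). Lift 3: 112. −1: 111.
[1] 111 ≡ 3^(3 + 1) + 3^3 + 3 (base 3). Lift 4: 1284. −1: 1283.
[2] 1283 ≡ 4^(4 + 1) + 4^4 + 3 (base 4). Lift 5: 18753. −1: 18752.

ω^(ω + 1) + ω^ω + 2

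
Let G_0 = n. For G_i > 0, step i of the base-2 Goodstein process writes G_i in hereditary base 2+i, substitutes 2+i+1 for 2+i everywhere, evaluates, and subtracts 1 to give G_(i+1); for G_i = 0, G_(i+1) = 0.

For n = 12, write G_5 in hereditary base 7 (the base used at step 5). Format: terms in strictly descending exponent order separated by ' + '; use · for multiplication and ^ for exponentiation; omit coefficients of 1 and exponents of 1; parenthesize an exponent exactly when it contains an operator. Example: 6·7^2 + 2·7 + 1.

7^(7 + 1) + 2·7^2 + 7 + 4

G_0=12  [base 2] 2^(2 + 1) + 2^2  →[2↦3]→  3^(3 + 1) + 3^3 = 108  −1 ⇒ G_1=107
G_1=107  [base 3] 3^(3 + 1) + 2·3^2 + 2·3 + 2  →[3↦4]→  4^(4 + 1) + 2·4^2 + 2·4 + 2 = 1066  −1 ⇒ G_2=1065
G_2=1065  [base 4] 4^(4 + 1) + 2·4^2 + 2·4 + 1  →[4↦5]→  5^(5 + 1) + 2·5^2 + 2·5 + 1 = 15686  −1 ⇒ G_3=15685
G_3=15685  [base 5] 5^(5 + 1) + 2·5^2 + 2·5  →[5↦6]→  6^(6 + 1) + 2·6^2 + 2·6 = 280020  −1 ⇒ G_4=280019
G_4=280019  [base 6] 6^(6 + 1) + 2·6^2 + 6 + 5  →[6↦7]→  7^(7 + 1) + 2·7^2 + 7 + 5 = 5764911  −1 ⇒ G_5=5764910
G_5=5764910  [base 7] 7^(7 + 1) + 2·7^2 + 7 + 4  →[7↦8]→  8^(8 + 1) + 2·8^2 + 8 + 4 = 134217868  −1 ⇒ G_6=134217867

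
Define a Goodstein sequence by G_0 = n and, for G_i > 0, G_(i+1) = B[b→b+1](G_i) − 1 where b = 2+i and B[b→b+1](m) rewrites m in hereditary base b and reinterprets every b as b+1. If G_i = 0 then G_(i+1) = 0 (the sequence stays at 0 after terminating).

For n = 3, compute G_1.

3 —HB2→ 2 + 1 —bump→ 3 + 1 = 4 —(−1)→ 3
3 —HB3→ 3 —bump→ 4 = 4 —(−1)→ 3

3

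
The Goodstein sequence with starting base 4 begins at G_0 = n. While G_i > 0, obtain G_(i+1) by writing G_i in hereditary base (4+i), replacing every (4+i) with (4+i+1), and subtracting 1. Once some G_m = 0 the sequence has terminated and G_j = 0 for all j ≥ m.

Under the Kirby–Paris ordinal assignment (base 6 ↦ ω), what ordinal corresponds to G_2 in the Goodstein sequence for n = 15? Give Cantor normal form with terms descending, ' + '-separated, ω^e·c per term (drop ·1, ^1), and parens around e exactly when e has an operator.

G_0=15  [base 4] 3·4 + 3  →[4↦5]→  3·5 + 3 = 18  −1 ⇒ G_1=17
G_1=17  [base 5] 3·5 + 2  →[5↦6]→  3·6 + 2 = 20  −1 ⇒ G_2=19
G_2=19  [base 6] 3·6 + 1  →[6↦7]→  3·7 + 1 = 22  −1 ⇒ G_3=21

ω·3 + 1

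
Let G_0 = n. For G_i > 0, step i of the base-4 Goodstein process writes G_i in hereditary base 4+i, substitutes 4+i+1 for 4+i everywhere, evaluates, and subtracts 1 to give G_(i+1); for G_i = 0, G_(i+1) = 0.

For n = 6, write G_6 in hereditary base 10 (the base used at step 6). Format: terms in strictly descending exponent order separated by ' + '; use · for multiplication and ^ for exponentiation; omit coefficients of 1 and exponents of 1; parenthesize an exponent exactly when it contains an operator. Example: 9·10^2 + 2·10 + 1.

3

step 0: 6 = 4 + 2; sub 5 for 4: 5 + 2; = 7; G_1 = 7−1 = 6
step 1: 6 = 5 + 1; sub 6 for 5: 6 + 1; = 7; G_2 = 7−1 = 6
step 2: 6 = 6; sub 7 for 6: 7; = 7; G_3 = 7−1 = 6
step 3: 6 = 6; sub 8 for 7: 6; = 6; G_4 = 6−1 = 5
step 4: 5 = 5; sub 9 for 8: 5; = 5; G_5 = 5−1 = 4
step 5: 4 = 4; sub 10 for 9: 4; = 4; G_6 = 4−1 = 3
step 6: 3 = 3; sub 11 for 10: 3; = 3; G_7 = 3−1 = 2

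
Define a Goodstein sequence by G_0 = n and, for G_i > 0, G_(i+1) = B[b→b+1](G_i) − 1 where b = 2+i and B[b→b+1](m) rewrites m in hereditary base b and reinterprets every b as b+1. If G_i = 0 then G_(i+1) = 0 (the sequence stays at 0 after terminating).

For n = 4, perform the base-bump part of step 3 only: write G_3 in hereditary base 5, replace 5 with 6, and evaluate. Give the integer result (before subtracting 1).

84

G_0=4  [base 2] 2^2  →[2↦3]→  3^3 = 27  −1 ⇒ G_1=26
G_1=26  [base 3] 2·3^2 + 2·3 + 2  →[3↦4]→  2·4^2 + 2·4 + 2 = 42  −1 ⇒ G_2=41
G_2=41  [base 4] 2·4^2 + 2·4 + 1  →[4↦5]→  2·5^2 + 2·5 + 1 = 61  −1 ⇒ G_3=60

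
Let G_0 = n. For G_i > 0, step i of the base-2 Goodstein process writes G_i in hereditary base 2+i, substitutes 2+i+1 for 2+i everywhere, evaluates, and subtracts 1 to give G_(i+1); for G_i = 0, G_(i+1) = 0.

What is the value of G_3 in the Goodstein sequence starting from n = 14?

[0] 14 ≡ 2^(2 + 1) + 2^2 + 2 (base 2). Lift 3: 111. −1: 110.
[1] 110 ≡ 3^(3 + 1) + 3^3 + 2 (base 3). Lift 4: 1282. −1: 1281.
[2] 1281 ≡ 4^(4 + 1) + 4^4 + 1 (base 4). Lift 5: 18751. −1: 18750.
[3] 18750 ≡ 5^(5 + 1) + 5^5 (base 5). Lift 6: 326592. −1: 326591.

18750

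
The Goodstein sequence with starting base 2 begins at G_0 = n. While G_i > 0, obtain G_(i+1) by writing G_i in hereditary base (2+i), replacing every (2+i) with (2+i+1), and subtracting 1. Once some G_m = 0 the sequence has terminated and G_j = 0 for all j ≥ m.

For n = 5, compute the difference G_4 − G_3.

308

step 0: 5 = 2^2 + 1; sub 3 for 2: 3^3 + 1; = 28; G_1 = 28−1 = 27
step 1: 27 = 3^3; sub 4 for 3: 4^4; = 256; G_2 = 256−1 = 255
step 2: 255 = 3·4^3 + 3·4^2 + 3·4 + 3; sub 5 for 4: 3·5^3 + 3·5^2 + 3·5 + 3; = 468; G_3 = 468−1 = 467
step 3: 467 = 3·5^3 + 3·5^2 + 3·5 + 2; sub 6 for 5: 3·6^3 + 3·6^2 + 3·6 + 2; = 776; G_4 = 776−1 = 775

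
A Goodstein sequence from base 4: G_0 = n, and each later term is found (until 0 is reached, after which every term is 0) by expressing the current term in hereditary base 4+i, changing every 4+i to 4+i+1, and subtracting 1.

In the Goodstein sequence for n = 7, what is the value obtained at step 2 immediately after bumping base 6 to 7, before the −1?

base 4: 7 = 4 + 3; at 5: 5 + 3 = 8; next = 7
base 5: 7 = 5 + 2; at 6: 6 + 2 = 8; next = 7
base 6: 7 = 6 + 1; at 7: 7 + 1 = 8; next = 7

8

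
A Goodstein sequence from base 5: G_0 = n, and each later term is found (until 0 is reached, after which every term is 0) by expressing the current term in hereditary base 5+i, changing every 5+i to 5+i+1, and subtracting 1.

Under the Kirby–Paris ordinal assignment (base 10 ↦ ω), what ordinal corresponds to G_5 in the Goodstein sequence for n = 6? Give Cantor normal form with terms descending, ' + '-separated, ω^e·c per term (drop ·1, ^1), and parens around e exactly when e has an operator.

base 5: 6 = 5 + 1; at 6: 6 + 1 = 7; next = 6
base 6: 6 = 6; at 7: 7 = 7; next = 6
base 7: 6 = 6; at 8: 6 = 6; next = 5
base 8: 5 = 5; at 9: 5 = 5; next = 4
base 9: 4 = 4; at 10: 4 = 4; next = 3
base 10: 3 = 3; at 11: 3 = 3; next = 2

3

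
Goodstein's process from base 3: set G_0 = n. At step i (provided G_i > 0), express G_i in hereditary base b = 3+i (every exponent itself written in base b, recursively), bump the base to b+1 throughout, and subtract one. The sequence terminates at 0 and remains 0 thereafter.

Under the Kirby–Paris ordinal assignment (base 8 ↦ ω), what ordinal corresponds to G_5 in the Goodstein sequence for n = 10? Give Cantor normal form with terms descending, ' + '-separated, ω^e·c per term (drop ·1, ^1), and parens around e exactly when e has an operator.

G_0 = 10. HB_3(10) = 3^2 + 1. Bump = 17. G_1 = 16.
G_1 = 16. HB_4(16) = 4^2. Bump = 25. G_2 = 24.
G_2 = 24. HB_5(24) = 4·5 + 4. Bump = 28. G_3 = 27.
G_3 = 27. HB_6(27) = 4·6 + 3. Bump = 31. G_4 = 30.
G_4 = 30. HB_7(30) = 4·7 + 2. Bump = 34. G_5 = 33.
G_5 = 33. HB_8(33) = 4·8 + 1. Bump = 37. G_6 = 36.

ω·4 + 1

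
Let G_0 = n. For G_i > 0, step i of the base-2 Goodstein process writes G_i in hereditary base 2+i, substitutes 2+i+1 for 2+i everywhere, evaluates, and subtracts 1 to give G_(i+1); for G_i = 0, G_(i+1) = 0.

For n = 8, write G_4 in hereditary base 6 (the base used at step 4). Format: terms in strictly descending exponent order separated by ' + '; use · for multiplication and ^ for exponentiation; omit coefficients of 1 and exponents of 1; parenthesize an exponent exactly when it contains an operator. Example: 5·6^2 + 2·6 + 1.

step 0: 8 = 2^(2 + 1); sub 3 for 2: 3^(3 + 1); = 81; G_1 = 81−1 = 80
step 1: 80 = 2·3^3 + 2·3^2 + 2·3 + 2; sub 4 for 3: 2·4^4 + 2·4^2 + 2·4 + 2; = 554; G_2 = 554−1 = 553
step 2: 553 = 2·4^4 + 2·4^2 + 2·4 + 1; sub 5 for 4: 2·5^5 + 2·5^2 + 2·5 + 1; = 6311; G_3 = 6311−1 = 6310
step 3: 6310 = 2·5^5 + 2·5^2 + 2·5; sub 6 for 5: 2·6^6 + 2·6^2 + 2·6; = 93396; G_4 = 93396−1 = 93395
step 4: 93395 = 2·6^6 + 2·6^2 + 6 + 5; sub 7 for 6: 2·7^7 + 2·7^2 + 7 + 5; = 1647196; G_5 = 1647196−1 = 1647195

2·6^6 + 2·6^2 + 6 + 5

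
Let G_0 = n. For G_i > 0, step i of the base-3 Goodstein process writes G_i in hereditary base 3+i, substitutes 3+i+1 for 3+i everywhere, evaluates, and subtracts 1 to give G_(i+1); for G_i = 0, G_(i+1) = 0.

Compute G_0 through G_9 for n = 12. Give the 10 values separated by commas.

12 —HB3→ 3^2 + 3 —bump→ 4^2 + 4 = 20 —(−1)→ 19
19 —HB4→ 4^2 + 3 —bump→ 5^2 + 3 = 28 —(−1)→ 27
27 —HB5→ 5^2 + 2 —bump→ 6^2 + 2 = 38 —(−1)→ 37
37 —HB6→ 6^2 + 1 —bump→ 7^2 + 1 = 50 —(−1)→ 49
49 —HB7→ 7^2 —bump→ 8^2 = 64 —(−1)→ 63
63 —HB8→ 7·8 + 7 —bump→ 7·9 + 7 = 70 —(−1)→ 69
69 —HB9→ 7·9 + 6 —bump→ 7·10 + 6 = 76 —(−1)→ 75
75 —HB10→ 7·10 + 5 —bump→ 7·11 + 5 = 82 —(−1)→ 81
81 —HB11→ 7·11 + 4 —bump→ 7·12 + 4 = 88 —(−1)→ 87

12, 19, 27, 37, 49, 63, 69, 75, 81, 87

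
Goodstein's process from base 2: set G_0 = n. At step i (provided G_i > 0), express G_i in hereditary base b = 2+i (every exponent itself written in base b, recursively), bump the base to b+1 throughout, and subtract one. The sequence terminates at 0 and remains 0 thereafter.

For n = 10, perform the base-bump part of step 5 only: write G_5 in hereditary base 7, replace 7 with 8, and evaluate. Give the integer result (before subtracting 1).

84073324

(0) 10|_2 = 2^(2 + 1) + 2 ↦ 3^(3 + 1) + 3|_3 = 84 ⇒ 83
(1) 83|_3 = 3^(3 + 1) + 2 ↦ 4^(4 + 1) + 2|_4 = 1026 ⇒ 1025
(2) 1025|_4 = 4^(4 + 1) + 1 ↦ 5^(5 + 1) + 1|_5 = 15626 ⇒ 15625
(3) 15625|_5 = 5^(5 + 1) ↦ 6^(6 + 1)|_6 = 279936 ⇒ 279935
(4) 279935|_6 = 5·6^6 + 5·6^5 + 5·6^4 + 5·6^3 + 5·6^2 + 5·6 + 5 ↦ 5·7^7 + 5·7^5 + 5·7^4 + 5·7^3 + 5·7^2 + 5·7 + 5|_7 = 4215755 ⇒ 4215754
(5) 4215754|_7 = 5·7^7 + 5·7^5 + 5·7^4 + 5·7^3 + 5·7^2 + 5·7 + 4 ↦ 5·8^8 + 5·8^5 + 5·8^4 + 5·8^3 + 5·8^2 + 5·8 + 4|_8 = 84073324 ⇒ 84073323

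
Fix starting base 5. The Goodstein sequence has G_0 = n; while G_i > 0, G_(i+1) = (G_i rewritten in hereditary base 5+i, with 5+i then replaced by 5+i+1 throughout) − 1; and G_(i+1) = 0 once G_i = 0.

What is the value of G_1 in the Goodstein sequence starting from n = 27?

37

G_0=27  [base 5] 5^2 + 2  →[5↦6]→  6^2 + 2 = 38  −1 ⇒ G_1=37
G_1=37  [base 6] 6^2 + 1  →[6↦7]→  7^2 + 1 = 50  −1 ⇒ G_2=49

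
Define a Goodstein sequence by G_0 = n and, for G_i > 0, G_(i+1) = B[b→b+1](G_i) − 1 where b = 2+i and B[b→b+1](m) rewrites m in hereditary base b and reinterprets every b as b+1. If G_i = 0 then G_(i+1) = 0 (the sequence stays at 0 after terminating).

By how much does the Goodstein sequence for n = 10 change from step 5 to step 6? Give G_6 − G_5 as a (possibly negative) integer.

79857569

[0] 10 ≡ 2^(2 + 1) + 2 (base 2). Lift 3: 84. −1: 83.
[1] 83 ≡ 3^(3 + 1) + 2 (base 3). Lift 4: 1026. −1: 1025.
[2] 1025 ≡ 4^(4 + 1) + 1 (base 4). Lift 5: 15626. −1: 15625.
[3] 15625 ≡ 5^(5 + 1) (base 5). Lift 6: 279936. −1: 279935.
[4] 279935 ≡ 5·6^6 + 5·6^5 + 5·6^4 + 5·6^3 + 5·6^2 + 5·6 + 5 (base 6). Lift 7: 4215755. −1: 4215754.
[5] 4215754 ≡ 5·7^7 + 5·7^5 + 5·7^4 + 5·7^3 + 5·7^2 + 5·7 + 4 (base 7). Lift 8: 84073324. −1: 84073323.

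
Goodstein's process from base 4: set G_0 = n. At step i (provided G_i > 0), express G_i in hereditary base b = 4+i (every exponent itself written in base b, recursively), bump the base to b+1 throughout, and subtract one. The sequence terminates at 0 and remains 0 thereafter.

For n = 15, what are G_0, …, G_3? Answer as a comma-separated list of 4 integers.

15, 17, 19, 21

(0) 15|_4 = 3·4 + 3 ↦ 3·5 + 3|_5 = 18 ⇒ 17
(1) 17|_5 = 3·5 + 2 ↦ 3·6 + 2|_6 = 20 ⇒ 19
(2) 19|_6 = 3·6 + 1 ↦ 3·7 + 1|_7 = 22 ⇒ 21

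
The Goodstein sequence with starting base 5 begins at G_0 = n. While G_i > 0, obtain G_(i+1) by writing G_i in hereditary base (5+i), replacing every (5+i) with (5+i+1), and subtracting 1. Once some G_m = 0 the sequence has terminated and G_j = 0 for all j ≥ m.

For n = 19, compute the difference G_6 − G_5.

1

(0) 19|_5 = 3·5 + 4 ↦ 3·6 + 4|_6 = 22 ⇒ 21
(1) 21|_6 = 3·6 + 3 ↦ 3·7 + 3|_7 = 24 ⇒ 23
(2) 23|_7 = 3·7 + 2 ↦ 3·8 + 2|_8 = 26 ⇒ 25
(3) 25|_8 = 3·8 + 1 ↦ 3·9 + 1|_9 = 28 ⇒ 27
(4) 27|_9 = 3·9 ↦ 3·10|_10 = 30 ⇒ 29
(5) 29|_10 = 2·10 + 9 ↦ 2·11 + 9|_11 = 31 ⇒ 30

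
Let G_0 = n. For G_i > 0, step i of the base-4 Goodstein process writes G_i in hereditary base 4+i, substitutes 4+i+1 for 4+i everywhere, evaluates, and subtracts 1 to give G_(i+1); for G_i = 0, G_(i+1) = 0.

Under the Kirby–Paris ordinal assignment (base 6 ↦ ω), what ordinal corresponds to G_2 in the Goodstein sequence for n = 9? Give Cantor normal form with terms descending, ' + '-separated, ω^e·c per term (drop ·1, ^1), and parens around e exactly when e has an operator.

G_0 = 9. HB_4(9) = 2·4 + 1. Bump = 11. G_1 = 10.
G_1 = 10. HB_5(10) = 2·5. Bump = 12. G_2 = 11.
G_2 = 11. HB_6(11) = 6 + 5. Bump = 12. G_3 = 11.

ω + 5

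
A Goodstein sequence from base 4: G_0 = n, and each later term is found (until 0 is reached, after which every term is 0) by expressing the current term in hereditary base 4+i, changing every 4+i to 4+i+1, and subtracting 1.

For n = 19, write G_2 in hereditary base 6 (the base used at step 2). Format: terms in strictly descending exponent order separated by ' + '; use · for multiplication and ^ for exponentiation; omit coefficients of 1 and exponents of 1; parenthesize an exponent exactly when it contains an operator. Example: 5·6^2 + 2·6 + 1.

19 —HB4→ 4^2 + 3 —bump→ 5^2 + 3 = 28 —(−1)→ 27
27 —HB5→ 5^2 + 2 —bump→ 6^2 + 2 = 38 —(−1)→ 37
37 —HB6→ 6^2 + 1 —bump→ 7^2 + 1 = 50 —(−1)→ 49

6^2 + 1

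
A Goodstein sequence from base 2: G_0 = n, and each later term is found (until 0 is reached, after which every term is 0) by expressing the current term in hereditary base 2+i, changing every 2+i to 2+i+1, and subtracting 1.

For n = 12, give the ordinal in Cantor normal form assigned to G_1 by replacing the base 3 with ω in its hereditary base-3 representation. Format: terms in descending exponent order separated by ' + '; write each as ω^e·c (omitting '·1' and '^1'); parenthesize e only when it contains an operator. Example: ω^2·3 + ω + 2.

(0) 12|_2 = 2^(2 + 1) + 2^2 ↦ 3^(3 + 1) + 3^3|_3 = 108 ⇒ 107
(1) 107|_3 = 3^(3 + 1) + 2·3^2 + 2·3 + 2 ↦ 4^(4 + 1) + 2·4^2 + 2·4 + 2|_4 = 1066 ⇒ 1065

ω^(ω + 1) + ω^2·2 + ω·2 + 2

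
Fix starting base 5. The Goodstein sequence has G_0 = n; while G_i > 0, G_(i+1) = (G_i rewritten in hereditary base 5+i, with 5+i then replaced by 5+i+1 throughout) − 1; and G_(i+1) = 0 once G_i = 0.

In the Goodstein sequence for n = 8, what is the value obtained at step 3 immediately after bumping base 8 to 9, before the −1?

G_0 = 8. HB_5(8) = 5 + 3. Bump = 9. G_1 = 8.
G_1 = 8. HB_6(8) = 6 + 2. Bump = 9. G_2 = 8.
G_2 = 8. HB_7(8) = 7 + 1. Bump = 9. G_3 = 8.
G_3 = 8. HB_8(8) = 8. Bump = 9. G_4 = 8.

9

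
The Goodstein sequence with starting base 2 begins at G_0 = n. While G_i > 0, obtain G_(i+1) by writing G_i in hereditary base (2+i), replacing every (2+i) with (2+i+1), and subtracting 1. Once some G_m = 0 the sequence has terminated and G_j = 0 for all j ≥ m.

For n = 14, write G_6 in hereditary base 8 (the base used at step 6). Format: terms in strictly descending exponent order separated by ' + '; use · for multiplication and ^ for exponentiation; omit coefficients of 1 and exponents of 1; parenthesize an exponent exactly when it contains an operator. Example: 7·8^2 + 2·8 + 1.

8^(8 + 1) + 5·8^5 + 5·8^4 + 5·8^3 + 5·8^2 + 5·8 + 3

G_0 = 14. HB_2(14) = 2^(2 + 1) + 2^2 + 2. Bump = 111. G_1 = 110.
G_1 = 110. HB_3(110) = 3^(3 + 1) + 3^3 + 2. Bump = 1282. G_2 = 1281.
G_2 = 1281. HB_4(1281) = 4^(4 + 1) + 4^4 + 1. Bump = 18751. G_3 = 18750.
G_3 = 18750. HB_5(18750) = 5^(5 + 1) + 5^5. Bump = 326592. G_4 = 326591.
G_4 = 326591. HB_6(326591) = 6^(6 + 1) + 5·6^5 + 5·6^4 + 5·6^3 + 5·6^2 + 5·6 + 5. Bump = 5862841. G_5 = 5862840.
G_5 = 5862840. HB_7(5862840) = 7^(7 + 1) + 5·7^5 + 5·7^4 + 5·7^3 + 5·7^2 + 5·7 + 4. Bump = 134404972. G_6 = 134404971.
G_6 = 134404971. HB_8(134404971) = 8^(8 + 1) + 5·8^5 + 5·8^4 + 5·8^3 + 5·8^2 + 5·8 + 3. Bump = 3487116549. G_7 = 3487116548.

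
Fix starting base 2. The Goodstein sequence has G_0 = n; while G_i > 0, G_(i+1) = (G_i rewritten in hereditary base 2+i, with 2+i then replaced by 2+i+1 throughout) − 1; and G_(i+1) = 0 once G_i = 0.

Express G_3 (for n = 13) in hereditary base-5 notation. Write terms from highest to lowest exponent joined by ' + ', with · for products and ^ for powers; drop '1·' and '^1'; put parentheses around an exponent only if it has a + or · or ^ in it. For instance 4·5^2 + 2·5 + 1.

5^(5 + 1) + 3·5^3 + 3·5^2 + 3·5 + 2

G_0 = 13. HB_2(13) = 2^(2 + 1) + 2^2 + 1. Bump = 109. G_1 = 108.
G_1 = 108. HB_3(108) = 3^(3 + 1) + 3^3. Bump = 1280. G_2 = 1279.
G_2 = 1279. HB_4(1279) = 4^(4 + 1) + 3·4^3 + 3·4^2 + 3·4 + 3. Bump = 16093. G_3 = 16092.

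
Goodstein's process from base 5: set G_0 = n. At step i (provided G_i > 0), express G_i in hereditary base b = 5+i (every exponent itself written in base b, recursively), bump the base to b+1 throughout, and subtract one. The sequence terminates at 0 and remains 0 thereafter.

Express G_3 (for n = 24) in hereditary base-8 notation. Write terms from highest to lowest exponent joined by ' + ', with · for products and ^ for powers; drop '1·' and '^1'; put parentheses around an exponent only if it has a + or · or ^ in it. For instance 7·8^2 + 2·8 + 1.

4·8 + 1

step 0: 24 = 4·5 + 4; sub 6 for 5: 4·6 + 4; = 28; G_1 = 28−1 = 27
step 1: 27 = 4·6 + 3; sub 7 for 6: 4·7 + 3; = 31; G_2 = 31−1 = 30
step 2: 30 = 4·7 + 2; sub 8 for 7: 4·8 + 2; = 34; G_3 = 34−1 = 33
step 3: 33 = 4·8 + 1; sub 9 for 8: 4·9 + 1; = 37; G_4 = 37−1 = 36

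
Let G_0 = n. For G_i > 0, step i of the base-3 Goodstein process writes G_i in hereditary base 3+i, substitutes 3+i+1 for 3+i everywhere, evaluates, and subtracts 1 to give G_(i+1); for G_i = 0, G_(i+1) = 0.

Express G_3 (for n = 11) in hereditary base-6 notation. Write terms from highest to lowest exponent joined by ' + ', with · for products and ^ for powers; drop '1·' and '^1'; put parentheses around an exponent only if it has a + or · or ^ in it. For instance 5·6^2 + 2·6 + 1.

5·6 + 5

(0) 11|_3 = 3^2 + 2 ↦ 4^2 + 2|_4 = 18 ⇒ 17
(1) 17|_4 = 4^2 + 1 ↦ 5^2 + 1|_5 = 26 ⇒ 25
(2) 25|_5 = 5^2 ↦ 6^2|_6 = 36 ⇒ 35
(3) 35|_6 = 5·6 + 5 ↦ 5·7 + 5|_7 = 40 ⇒ 39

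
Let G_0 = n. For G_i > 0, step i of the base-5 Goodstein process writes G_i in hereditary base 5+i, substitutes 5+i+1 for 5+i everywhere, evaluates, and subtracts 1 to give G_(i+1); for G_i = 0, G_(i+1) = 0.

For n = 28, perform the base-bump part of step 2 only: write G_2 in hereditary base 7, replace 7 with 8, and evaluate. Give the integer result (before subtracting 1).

65

G_0=28  [base 5] 5^2 + 3  →[5↦6]→  6^2 + 3 = 39  −1 ⇒ G_1=38
G_1=38  [base 6] 6^2 + 2  →[6↦7]→  7^2 + 2 = 51  −1 ⇒ G_2=50
G_2=50  [base 7] 7^2 + 1  →[7↦8]→  8^2 + 1 = 65  −1 ⇒ G_3=64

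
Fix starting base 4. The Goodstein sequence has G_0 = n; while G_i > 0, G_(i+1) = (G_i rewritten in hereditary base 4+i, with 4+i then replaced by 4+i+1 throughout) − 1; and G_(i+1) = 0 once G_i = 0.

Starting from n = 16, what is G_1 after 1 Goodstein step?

24

base 4: 16 = 4^2; at 5: 5^2 = 25; next = 24
base 5: 24 = 4·5 + 4; at 6: 4·6 + 4 = 28; next = 27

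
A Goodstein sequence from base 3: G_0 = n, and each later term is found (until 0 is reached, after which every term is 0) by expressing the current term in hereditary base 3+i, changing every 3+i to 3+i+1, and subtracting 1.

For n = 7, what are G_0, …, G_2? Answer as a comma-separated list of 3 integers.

7, 8, 9

7 —HB3→ 2·3 + 1 —bump→ 2·4 + 1 = 9 —(−1)→ 8
8 —HB4→ 2·4 —bump→ 2·5 = 10 —(−1)→ 9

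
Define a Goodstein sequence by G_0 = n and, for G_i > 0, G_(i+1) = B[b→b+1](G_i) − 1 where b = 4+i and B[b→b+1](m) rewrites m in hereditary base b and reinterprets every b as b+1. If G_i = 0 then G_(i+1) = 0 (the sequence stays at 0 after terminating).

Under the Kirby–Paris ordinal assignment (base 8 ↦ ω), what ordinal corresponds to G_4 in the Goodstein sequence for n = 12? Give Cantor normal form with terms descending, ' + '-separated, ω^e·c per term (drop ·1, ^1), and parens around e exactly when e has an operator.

ω·2 + 1

G_0 = 12. HB_4(12) = 3·4. Bump = 15. G_1 = 14.
G_1 = 14. HB_5(14) = 2·5 + 4. Bump = 16. G_2 = 15.
G_2 = 15. HB_6(15) = 2·6 + 3. Bump = 17. G_3 = 16.
G_3 = 16. HB_7(16) = 2·7 + 2. Bump = 18. G_4 = 17.
G_4 = 17. HB_8(17) = 2·8 + 1. Bump = 19. G_5 = 18.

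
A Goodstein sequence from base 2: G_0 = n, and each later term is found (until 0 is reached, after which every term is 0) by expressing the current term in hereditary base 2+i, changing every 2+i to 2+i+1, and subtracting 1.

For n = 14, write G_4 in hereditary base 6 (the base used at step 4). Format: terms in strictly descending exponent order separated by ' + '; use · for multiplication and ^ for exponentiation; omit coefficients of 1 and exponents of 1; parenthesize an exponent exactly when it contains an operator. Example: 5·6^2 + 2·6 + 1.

14 —HB2→ 2^(2 + 1) + 2^2 + 2 —bump→ 3^(3 + 1) + 3^3 + 3 = 111 —(−1)→ 110
110 —HB3→ 3^(3 + 1) + 3^3 + 2 —bump→ 4^(4 + 1) + 4^4 + 2 = 1282 —(−1)→ 1281
1281 —HB4→ 4^(4 + 1) + 4^4 + 1 —bump→ 5^(5 + 1) + 5^5 + 1 = 18751 —(−1)→ 18750
18750 —HB5→ 5^(5 + 1) + 5^5 —bump→ 6^(6 + 1) + 6^6 = 326592 —(−1)→ 326591
326591 —HB6→ 6^(6 + 1) + 5·6^5 + 5·6^4 + 5·6^3 + 5·6^2 + 5·6 + 5 —bump→ 7^(7 + 1) + 5·7^5 + 5·7^4 + 5·7^3 + 5·7^2 + 5·7 + 5 = 5862841 —(−1)→ 5862840

6^(6 + 1) + 5·6^5 + 5·6^4 + 5·6^3 + 5·6^2 + 5·6 + 5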